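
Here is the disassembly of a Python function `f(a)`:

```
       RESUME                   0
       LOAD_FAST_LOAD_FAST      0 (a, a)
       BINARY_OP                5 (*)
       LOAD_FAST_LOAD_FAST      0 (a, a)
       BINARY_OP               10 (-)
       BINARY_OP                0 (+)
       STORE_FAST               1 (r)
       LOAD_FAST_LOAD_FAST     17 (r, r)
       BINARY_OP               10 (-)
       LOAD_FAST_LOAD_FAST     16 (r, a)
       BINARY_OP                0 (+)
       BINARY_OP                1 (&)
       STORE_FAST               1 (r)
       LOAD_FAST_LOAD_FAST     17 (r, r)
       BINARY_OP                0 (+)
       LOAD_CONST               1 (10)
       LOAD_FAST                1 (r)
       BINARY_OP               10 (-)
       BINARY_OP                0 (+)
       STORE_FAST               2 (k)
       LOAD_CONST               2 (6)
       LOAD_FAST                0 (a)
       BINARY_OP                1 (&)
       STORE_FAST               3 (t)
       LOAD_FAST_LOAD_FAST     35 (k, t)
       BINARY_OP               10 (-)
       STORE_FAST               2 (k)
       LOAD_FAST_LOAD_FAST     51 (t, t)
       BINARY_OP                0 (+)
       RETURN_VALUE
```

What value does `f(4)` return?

8

LOAD_FAST_LOAD_FAST a,a → push 4,4. Stack: [4, 4]
BINARY_OP * → 4 * 4 = 16. Stack: [16]
LOAD_FAST_LOAD_FAST a,a → push 4,4. Stack: [16, 4, 4]
BINARY_OP - → 4 - 4 = 0. Stack: [16, 0]
BINARY_OP + → 16 + 0 = 16. Stack: [16]
STORE_FAST r → r=16. Stack: []
LOAD_FAST_LOAD_FAST r,r → push 16,16. Stack: [16, 16]
BINARY_OP - → 16 - 16 = 0. Stack: [0]
LOAD_FAST_LOAD_FAST r,a → push 16,4. Stack: [0, 16, 4]
BINARY_OP + → 16 + 4 = 20. Stack: [0, 20]
BINARY_OP & → 0 & 20 = 0. Stack: [0]
STORE_FAST r → r=0. Stack: []
LOAD_FAST_LOAD_FAST r,r → push 0,0. Stack: [0, 0]
BINARY_OP + → 0 + 0 = 0. Stack: [0]
LOAD_CONST → push 10. Stack: [0, 10]
LOAD_FAST r → push 0. Stack: [0, 10, 0]
BINARY_OP - → 10 - 0 = 10. Stack: [0, 10]
BINARY_OP + → 0 + 10 = 10. Stack: [10]
STORE_FAST k → k=10. Stack: []
LOAD_CONST → push 6. Stack: [6]
LOAD_FAST a → push 4. Stack: [6, 4]
BINARY_OP & → 6 & 4 = 4. Stack: [4]
STORE_FAST t → t=4. Stack: []
LOAD_FAST_LOAD_FAST k,t → push 10,4. Stack: [10, 4]
BINARY_OP - → 10 - 4 = 6. Stack: [6]
STORE_FAST k → k=6. Stack: []
LOAD_FAST_LOAD_FAST t,t → push 4,4. Stack: [4, 4]
BINARY_OP + → 4 + 4 = 8. Stack: [8]
RETURN_VALUE → return 8.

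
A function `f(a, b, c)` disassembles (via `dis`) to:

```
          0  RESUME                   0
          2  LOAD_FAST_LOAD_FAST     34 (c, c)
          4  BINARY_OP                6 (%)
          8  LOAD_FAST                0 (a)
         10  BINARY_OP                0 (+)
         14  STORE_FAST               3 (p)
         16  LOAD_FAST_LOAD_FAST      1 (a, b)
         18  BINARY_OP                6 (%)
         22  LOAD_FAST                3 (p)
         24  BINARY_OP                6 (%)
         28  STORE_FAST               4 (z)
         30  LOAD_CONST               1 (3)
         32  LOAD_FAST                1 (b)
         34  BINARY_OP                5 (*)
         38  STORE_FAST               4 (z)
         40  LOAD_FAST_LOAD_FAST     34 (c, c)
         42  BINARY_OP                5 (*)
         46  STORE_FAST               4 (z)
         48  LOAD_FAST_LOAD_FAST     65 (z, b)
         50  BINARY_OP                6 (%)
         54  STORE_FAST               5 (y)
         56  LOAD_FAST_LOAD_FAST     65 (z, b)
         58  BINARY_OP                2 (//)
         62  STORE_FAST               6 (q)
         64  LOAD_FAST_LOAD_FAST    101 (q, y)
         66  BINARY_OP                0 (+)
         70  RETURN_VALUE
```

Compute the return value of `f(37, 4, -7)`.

LOAD_FAST_LOAD_FAST c,c → push -7,-7. Stack: [-7, -7]
BINARY_OP % → -7 % -7 = 0. Stack: [0]
LOAD_FAST a → push 37. Stack: [0, 37]
BINARY_OP + → 0 + 37 = 37. Stack: [37]
STORE_FAST p → p=37. Stack: []
LOAD_FAST_LOAD_FAST a,b → push 37,4. Stack: [37, 4]
BINARY_OP % → 37 % 4 = 1. Stack: [1]
LOAD_FAST p → push 37. Stack: [1, 37]
BINARY_OP % → 1 % 37 = 1. Stack: [1]
STORE_FAST z → z=1. Stack: []
LOAD_CONST → push 3. Stack: [3]
LOAD_FAST b → push 4. Stack: [3, 4]
BINARY_OP * → 3 * 4 = 12. Stack: [12]
STORE_FAST z → z=12. Stack: []
LOAD_FAST_LOAD_FAST c,c → push -7,-7. Stack: [-7, -7]
BINARY_OP * → -7 * -7 = 49. Stack: [49]
STORE_FAST z → z=49. Stack: []
LOAD_FAST_LOAD_FAST z,b → push 49,4. Stack: [49, 4]
BINARY_OP % → 49 % 4 = 1. Stack: [1]
STORE_FAST y → y=1. Stack: []
LOAD_FAST_LOAD_FAST z,b → push 49,4. Stack: [49, 4]
BINARY_OP // → 49 // 4 = 12. Stack: [12]
STORE_FAST q → q=12. Stack: []
LOAD_FAST_LOAD_FAST q,y → push 12,1. Stack: [12, 1]
BINARY_OP + → 12 + 1 = 13. Stack: [13]
RETURN_VALUE → return 13.

13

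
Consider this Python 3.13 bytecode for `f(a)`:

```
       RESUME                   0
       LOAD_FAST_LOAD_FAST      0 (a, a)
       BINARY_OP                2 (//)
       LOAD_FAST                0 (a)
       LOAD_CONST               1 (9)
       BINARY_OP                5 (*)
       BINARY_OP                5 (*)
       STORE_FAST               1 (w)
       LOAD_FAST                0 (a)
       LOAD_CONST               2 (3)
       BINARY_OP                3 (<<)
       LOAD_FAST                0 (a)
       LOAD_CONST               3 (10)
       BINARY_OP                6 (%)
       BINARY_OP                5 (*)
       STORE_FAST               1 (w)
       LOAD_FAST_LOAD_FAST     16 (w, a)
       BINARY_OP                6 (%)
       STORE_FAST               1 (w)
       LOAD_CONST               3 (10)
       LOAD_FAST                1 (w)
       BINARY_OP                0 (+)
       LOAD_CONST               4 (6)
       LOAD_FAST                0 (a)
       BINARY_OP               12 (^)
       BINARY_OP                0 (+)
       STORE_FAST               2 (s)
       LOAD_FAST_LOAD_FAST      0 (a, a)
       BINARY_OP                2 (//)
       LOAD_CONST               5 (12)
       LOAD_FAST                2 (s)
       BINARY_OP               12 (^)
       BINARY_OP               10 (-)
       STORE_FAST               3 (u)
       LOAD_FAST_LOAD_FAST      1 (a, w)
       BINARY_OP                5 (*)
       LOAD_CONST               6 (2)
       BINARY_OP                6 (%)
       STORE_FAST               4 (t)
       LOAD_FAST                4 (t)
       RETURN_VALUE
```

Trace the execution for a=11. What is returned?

0

LOAD_FAST_LOAD_FAST a,a → push 11,11. Stack: [11, 11]
BINARY_OP // → 11 // 11 = 1. Stack: [1]
LOAD_FAST a → push 11. Stack: [1, 11]
LOAD_CONST → push 9. Stack: [1, 11, 9]
BINARY_OP * → 11 * 9 = 99. Stack: [1, 99]
BINARY_OP * → 1 * 99 = 99. Stack: [99]
STORE_FAST w → w=99. Stack: []
LOAD_FAST a → push 11. Stack: [11]
LOAD_CONST → push 3. Stack: [11, 3]
BINARY_OP << → 11 << 3 = 88. Stack: [88]
LOAD_FAST a → push 11. Stack: [88, 11]
LOAD_CONST → push 10. Stack: [88, 11, 10]
BINARY_OP % → 11 % 10 = 1. Stack: [88, 1]
BINARY_OP * → 88 * 1 = 88. Stack: [88]
STORE_FAST w → w=88. Stack: []
LOAD_FAST_LOAD_FAST w,a → push 88,11. Stack: [88, 11]
BINARY_OP % → 88 % 11 = 0. Stack: [0]
STORE_FAST w → w=0. Stack: []
LOAD_CONST → push 10. Stack: [10]
LOAD_FAST w → push 0. Stack: [10, 0]
BINARY_OP + → 10 + 0 = 10. Stack: [10]
LOAD_CONST → push 6. Stack: [10, 6]
LOAD_FAST a → push 11. Stack: [10, 6, 11]
BINARY_OP ^ → 6 ^ 11 = 13. Stack: [10, 13]
BINARY_OP + → 10 + 13 = 23. Stack: [23]
STORE_FAST s → s=23. Stack: []
LOAD_FAST_LOAD_FAST a,a → push 11,11. Stack: [11, 11]
BINARY_OP // → 11 // 11 = 1. Stack: [1]
LOAD_CONST → push 12. Stack: [1, 12]
LOAD_FAST s → push 23. Stack: [1, 12, 23]
BINARY_OP ^ → 12 ^ 23 = 27. Stack: [1, 27]
BINARY_OP - → 1 - 27 = -26. Stack: [-26]
STORE_FAST u → u=-26. Stack: []
LOAD_FAST_LOAD_FAST a,w → push 11,0. Stack: [11, 0]
BINARY_OP * → 11 * 0 = 0. Stack: [0]
LOAD_CONST → push 2. Stack: [0, 2]
BINARY_OP % → 0 % 2 = 0. Stack: [0]
STORE_FAST t → t=0. Stack: []
LOAD_FAST t → push 0. Stack: [0]
RETURN_VALUE → return 0.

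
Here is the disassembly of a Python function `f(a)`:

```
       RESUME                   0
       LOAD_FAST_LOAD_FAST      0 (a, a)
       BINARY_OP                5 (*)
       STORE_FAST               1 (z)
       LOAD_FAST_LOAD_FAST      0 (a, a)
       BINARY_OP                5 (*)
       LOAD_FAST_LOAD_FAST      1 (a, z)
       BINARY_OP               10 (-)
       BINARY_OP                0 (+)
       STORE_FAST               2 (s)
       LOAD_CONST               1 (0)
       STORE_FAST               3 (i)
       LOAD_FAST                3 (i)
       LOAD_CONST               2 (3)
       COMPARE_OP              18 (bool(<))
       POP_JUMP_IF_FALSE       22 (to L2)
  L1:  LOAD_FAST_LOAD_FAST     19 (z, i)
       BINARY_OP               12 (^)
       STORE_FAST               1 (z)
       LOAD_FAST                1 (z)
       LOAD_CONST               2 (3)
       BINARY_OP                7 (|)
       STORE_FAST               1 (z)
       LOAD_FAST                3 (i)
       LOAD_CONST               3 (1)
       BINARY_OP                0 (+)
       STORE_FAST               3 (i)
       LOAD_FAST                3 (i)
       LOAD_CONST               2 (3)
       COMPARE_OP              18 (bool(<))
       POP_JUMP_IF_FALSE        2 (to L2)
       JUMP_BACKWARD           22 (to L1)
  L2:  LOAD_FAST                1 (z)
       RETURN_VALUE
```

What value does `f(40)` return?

1603

LOAD_FAST_LOAD_FAST a,a → push 40,40. Stack: [40, 40]
BINARY_OP * → 40 * 40 = 1600. Stack: [1600]
STORE_FAST z → z=1600. Stack: []
LOAD_FAST_LOAD_FAST a,a → push 40,40. Stack: [40, 40]
BINARY_OP * → 40 * 40 = 1600. Stack: [1600]
LOAD_FAST_LOAD_FAST a,z → push 40,1600. Stack: [1600, 40, 1600]
BINARY_OP - → 40 - 1600 = -1560. Stack: [1600, -1560]
BINARY_OP + → 1600 + -1560 = 40. Stack: [40]
STORE_FAST s → s=40. Stack: []
LOAD_CONST → push 0. Stack: [0]
STORE_FAST i → i=0. Stack: []
LOAD_FAST i → push 0. Stack: [0]
LOAD_CONST → push 3. Stack: [0, 3]
COMPARE_OP bool(<) → 0 vs 3 = True. Stack: [True]
POP_JUMP_IF_FALSE → pop True; no jump. Stack: []
LOAD_FAST_LOAD_FAST z,i → push 1600,0. Stack: [1600, 0]
BINARY_OP ^ → 1600 ^ 0 = 1600. Stack: [1600]
STORE_FAST z → z=1600. Stack: []
LOAD_FAST z → push 1600. Stack: [1600]
LOAD_CONST → push 3. Stack: [1600, 3]
BINARY_OP | → 1600 | 3 = 1603. Stack: [1603]
STORE_FAST z → z=1603. Stack: []
LOAD_FAST i → push 0. Stack: [0]
LOAD_CONST → push 1. Stack: [0, 1]
BINARY_OP + → 0 + 1 = 1. Stack: [1]
STORE_FAST i → i=1. Stack: []
LOAD_FAST i → push 1. Stack: [1]
LOAD_CONST → push 3. Stack: [1, 3]
COMPARE_OP bool(<) → 1 vs 3 = True. Stack: [True]
POP_JUMP_IF_FALSE → pop True; no jump. Stack: []
LOAD_FAST_LOAD_FAST z,i → push 1603,1. Stack: [1603, 1]
BINARY_OP ^ → 1603 ^ 1 = 1602. Stack: [1602]
STORE_FAST z → z=1602. Stack: []
LOAD_FAST z → push 1602. Stack: [1602]
LOAD_CONST → push 3. Stack: [1602, 3]
BINARY_OP | → 1602 | 3 = 1603. Stack: [1603]
STORE_FAST z → z=1603. Stack: []
LOAD_FAST i → push 1. Stack: [1]
LOAD_CONST → push 1. Stack: [1, 1]
BINARY_OP + → 1 + 1 = 2. Stack: [2]
STORE_FAST i → i=2. Stack: []
LOAD_FAST i → push 2. Stack: [2]
LOAD_CONST → push 3. Stack: [2, 3]
COMPARE_OP bool(<) → 2 vs 3 = True. Stack: [True]
POP_JUMP_IF_FALSE → pop True; no jump. Stack: []
LOAD_FAST_LOAD_FAST z,i → push 1603,2. Stack: [1603, 2]
BINARY_OP ^ → 1603 ^ 2 = 1601. Stack: [1601]
STORE_FAST z → z=1601. Stack: []
LOAD_FAST z → push 1601. Stack: [1601]
LOAD_CONST → push 3. Stack: [1601, 3]
BINARY_OP | → 1601 | 3 = 1603. Stack: [1603]
STORE_FAST z → z=1603. Stack: []
LOAD_FAST i → push 2. Stack: [2]
LOAD_CONST → push 1. Stack: [2, 1]
BINARY_OP + → 2 + 1 = 3. Stack: [3]
STORE_FAST i → i=3. Stack: []
LOAD_FAST i → push 3. Stack: [3]
LOAD_CONST → push 3. Stack: [3, 3]
COMPARE_OP bool(<) → 3 vs 3 = False. Stack: [False]
POP_JUMP_IF_FALSE → pop False; jump. Stack: []
LOAD_FAST z → push 1603. Stack: [1603]
RETURN_VALUE → return 1603.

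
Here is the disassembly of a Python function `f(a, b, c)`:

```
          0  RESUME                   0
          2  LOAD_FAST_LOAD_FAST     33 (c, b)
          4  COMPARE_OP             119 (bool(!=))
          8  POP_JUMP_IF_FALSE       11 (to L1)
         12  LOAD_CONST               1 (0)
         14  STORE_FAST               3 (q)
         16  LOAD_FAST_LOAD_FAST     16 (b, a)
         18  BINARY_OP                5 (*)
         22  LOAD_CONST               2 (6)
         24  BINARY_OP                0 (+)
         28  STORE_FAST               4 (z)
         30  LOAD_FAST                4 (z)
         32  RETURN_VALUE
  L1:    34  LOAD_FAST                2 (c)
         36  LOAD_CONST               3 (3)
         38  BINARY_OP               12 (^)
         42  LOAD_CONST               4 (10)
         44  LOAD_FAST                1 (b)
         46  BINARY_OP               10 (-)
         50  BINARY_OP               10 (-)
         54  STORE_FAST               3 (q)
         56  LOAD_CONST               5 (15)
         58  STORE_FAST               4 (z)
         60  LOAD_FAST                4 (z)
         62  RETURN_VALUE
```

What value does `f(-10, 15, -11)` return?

LOAD_FAST_LOAD_FAST c,b → push -11,15. Stack: [-11, 15]
COMPARE_OP bool(!=) → -11 vs 15 = True. Stack: [True]
POP_JUMP_IF_FALSE → pop True; no jump. Stack: []
LOAD_CONST → push 0. Stack: [0]
STORE_FAST q → q=0. Stack: []
LOAD_FAST_LOAD_FAST b,a → push 15,-10. Stack: [15, -10]
BINARY_OP * → 15 * -10 = -150. Stack: [-150]
LOAD_CONST → push 6. Stack: [-150, 6]
BINARY_OP + → -150 + 6 = -144. Stack: [-144]
STORE_FAST z → z=-144. Stack: []
LOAD_FAST z → push -144. Stack: [-144]
RETURN_VALUE → return -144.

-144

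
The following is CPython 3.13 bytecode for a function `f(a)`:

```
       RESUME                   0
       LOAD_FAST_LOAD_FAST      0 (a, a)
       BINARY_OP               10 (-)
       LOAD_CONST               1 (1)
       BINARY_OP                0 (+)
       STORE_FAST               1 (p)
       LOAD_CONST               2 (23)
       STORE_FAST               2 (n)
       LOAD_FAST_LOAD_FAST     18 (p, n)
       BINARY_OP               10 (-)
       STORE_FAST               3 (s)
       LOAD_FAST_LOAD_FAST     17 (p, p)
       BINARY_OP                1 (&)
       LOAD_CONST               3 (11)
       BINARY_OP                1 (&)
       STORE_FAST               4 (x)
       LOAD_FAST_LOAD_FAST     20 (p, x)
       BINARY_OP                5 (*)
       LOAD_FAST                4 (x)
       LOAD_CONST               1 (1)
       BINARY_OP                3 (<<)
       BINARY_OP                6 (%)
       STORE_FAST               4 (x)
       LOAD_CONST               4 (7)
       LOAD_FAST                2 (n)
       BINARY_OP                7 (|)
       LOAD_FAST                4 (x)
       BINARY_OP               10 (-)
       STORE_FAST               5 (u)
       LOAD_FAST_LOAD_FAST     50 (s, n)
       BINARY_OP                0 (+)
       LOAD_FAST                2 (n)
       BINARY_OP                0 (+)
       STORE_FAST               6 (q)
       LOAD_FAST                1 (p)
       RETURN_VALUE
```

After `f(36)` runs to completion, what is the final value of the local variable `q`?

24

LOAD_FAST_LOAD_FAST a,a → push 36,36. Stack: [36, 36]
BINARY_OP - → 36 - 36 = 0. Stack: [0]
LOAD_CONST → push 1. Stack: [0, 1]
BINARY_OP + → 0 + 1 = 1. Stack: [1]
STORE_FAST p → p=1. Stack: []
LOAD_CONST → push 23. Stack: [23]
STORE_FAST n → n=23. Stack: []
LOAD_FAST_LOAD_FAST p,n → push 1,23. Stack: [1, 23]
BINARY_OP - → 1 - 23 = -22. Stack: [-22]
STORE_FAST s → s=-22. Stack: []
LOAD_FAST_LOAD_FAST p,p → push 1,1. Stack: [1, 1]
BINARY_OP & → 1 & 1 = 1. Stack: [1]
LOAD_CONST → push 11. Stack: [1, 11]
BINARY_OP & → 1 & 11 = 1. Stack: [1]
STORE_FAST x → x=1. Stack: []
LOAD_FAST_LOAD_FAST p,x → push 1,1. Stack: [1, 1]
BINARY_OP * → 1 * 1 = 1. Stack: [1]
LOAD_FAST x → push 1. Stack: [1, 1]
LOAD_CONST → push 1. Stack: [1, 1, 1]
BINARY_OP << → 1 << 1 = 2. Stack: [1, 2]
BINARY_OP % → 1 % 2 = 1. Stack: [1]
STORE_FAST x → x=1. Stack: []
LOAD_CONST → push 7. Stack: [7]
LOAD_FAST n → push 23. Stack: [7, 23]
BINARY_OP | → 7 | 23 = 23. Stack: [23]
LOAD_FAST x → push 1. Stack: [23, 1]
BINARY_OP - → 23 - 1 = 22. Stack: [22]
STORE_FAST u → u=22. Stack: []
LOAD_FAST_LOAD_FAST s,n → push -22,23. Stack: [-22, 23]
BINARY_OP + → -22 + 23 = 1. Stack: [1]
LOAD_FAST n → push 23. Stack: [1, 23]
BINARY_OP + → 1 + 23 = 24. Stack: [24]
STORE_FAST q → q=24. Stack: []
LOAD_FAST p → push 1. Stack: [1]
RETURN_VALUE → return 1.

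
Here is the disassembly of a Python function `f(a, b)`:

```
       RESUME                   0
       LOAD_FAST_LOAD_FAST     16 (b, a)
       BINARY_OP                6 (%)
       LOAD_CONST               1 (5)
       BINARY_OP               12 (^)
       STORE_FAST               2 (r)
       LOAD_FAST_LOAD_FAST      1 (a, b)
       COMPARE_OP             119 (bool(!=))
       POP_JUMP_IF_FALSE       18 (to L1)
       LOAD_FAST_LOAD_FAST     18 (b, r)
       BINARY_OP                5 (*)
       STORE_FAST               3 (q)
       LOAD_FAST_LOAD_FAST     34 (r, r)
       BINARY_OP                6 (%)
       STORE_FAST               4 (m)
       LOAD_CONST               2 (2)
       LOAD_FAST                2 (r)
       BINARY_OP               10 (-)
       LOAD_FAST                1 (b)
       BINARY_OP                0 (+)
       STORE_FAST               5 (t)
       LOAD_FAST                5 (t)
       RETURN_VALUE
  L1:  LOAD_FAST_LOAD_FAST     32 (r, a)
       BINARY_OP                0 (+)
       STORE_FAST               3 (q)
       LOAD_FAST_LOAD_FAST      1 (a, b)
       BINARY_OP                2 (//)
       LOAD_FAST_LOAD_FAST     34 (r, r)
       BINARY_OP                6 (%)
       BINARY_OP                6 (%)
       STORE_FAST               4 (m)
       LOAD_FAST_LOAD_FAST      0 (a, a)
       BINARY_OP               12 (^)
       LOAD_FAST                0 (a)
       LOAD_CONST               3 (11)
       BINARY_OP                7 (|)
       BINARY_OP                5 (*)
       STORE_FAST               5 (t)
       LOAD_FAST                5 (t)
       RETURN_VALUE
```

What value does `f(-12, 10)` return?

17

LOAD_FAST_LOAD_FAST b,a → push 10,-12. Stack: [10, -12]
BINARY_OP % → 10 % -12 = -2. Stack: [-2]
LOAD_CONST → push 5. Stack: [-2, 5]
BINARY_OP ^ → -2 ^ 5 = -5. Stack: [-5]
STORE_FAST r → r=-5. Stack: []
LOAD_FAST_LOAD_FAST a,b → push -12,10. Stack: [-12, 10]
COMPARE_OP bool(!=) → -12 vs 10 = True. Stack: [True]
POP_JUMP_IF_FALSE → pop True; no jump. Stack: []
LOAD_FAST_LOAD_FAST b,r → push 10,-5. Stack: [10, -5]
BINARY_OP * → 10 * -5 = -50. Stack: [-50]
STORE_FAST q → q=-50. Stack: []
LOAD_FAST_LOAD_FAST r,r → push -5,-5. Stack: [-5, -5]
BINARY_OP % → -5 % -5 = 0. Stack: [0]
STORE_FAST m → m=0. Stack: []
LOAD_CONST → push 2. Stack: [2]
LOAD_FAST r → push -5. Stack: [2, -5]
BINARY_OP - → 2 - -5 = 7. Stack: [7]
LOAD_FAST b → push 10. Stack: [7, 10]
BINARY_OP + → 7 + 10 = 17. Stack: [17]
STORE_FAST t → t=17. Stack: []
LOAD_FAST t → push 17. Stack: [17]
RETURN_VALUE → return 17.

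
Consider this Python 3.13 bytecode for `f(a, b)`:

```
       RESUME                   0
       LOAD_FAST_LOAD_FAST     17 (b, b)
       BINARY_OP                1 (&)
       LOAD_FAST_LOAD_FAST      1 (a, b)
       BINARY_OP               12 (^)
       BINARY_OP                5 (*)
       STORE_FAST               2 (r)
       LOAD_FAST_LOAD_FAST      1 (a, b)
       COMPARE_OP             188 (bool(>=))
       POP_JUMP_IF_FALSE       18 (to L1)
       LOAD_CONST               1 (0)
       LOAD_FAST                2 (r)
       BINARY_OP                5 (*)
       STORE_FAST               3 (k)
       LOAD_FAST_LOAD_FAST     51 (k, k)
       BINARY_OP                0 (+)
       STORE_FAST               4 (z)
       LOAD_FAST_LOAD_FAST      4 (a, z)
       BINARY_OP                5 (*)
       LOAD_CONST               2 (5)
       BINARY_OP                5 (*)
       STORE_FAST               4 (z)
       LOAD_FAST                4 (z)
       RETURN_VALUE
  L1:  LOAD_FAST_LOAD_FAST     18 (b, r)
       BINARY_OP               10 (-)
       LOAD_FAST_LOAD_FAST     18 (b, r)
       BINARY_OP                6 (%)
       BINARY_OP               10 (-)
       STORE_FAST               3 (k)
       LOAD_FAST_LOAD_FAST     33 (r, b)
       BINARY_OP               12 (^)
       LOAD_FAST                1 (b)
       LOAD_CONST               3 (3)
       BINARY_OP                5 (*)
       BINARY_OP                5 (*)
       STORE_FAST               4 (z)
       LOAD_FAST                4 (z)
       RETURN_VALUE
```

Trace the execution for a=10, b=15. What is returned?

LOAD_FAST_LOAD_FAST b,b → push 15,15. Stack: [15, 15]
BINARY_OP & → 15 & 15 = 15. Stack: [15]
LOAD_FAST_LOAD_FAST a,b → push 10,15. Stack: [15, 10, 15]
BINARY_OP ^ → 10 ^ 15 = 5. Stack: [15, 5]
BINARY_OP * → 15 * 5 = 75. Stack: [75]
STORE_FAST r → r=75. Stack: []
LOAD_FAST_LOAD_FAST a,b → push 10,15. Stack: [10, 15]
COMPARE_OP bool(>=) → 10 vs 15 = False. Stack: [False]
POP_JUMP_IF_FALSE → pop False; jump. Stack: []
LOAD_FAST_LOAD_FAST b,r → push 15,75. Stack: [15, 75]
BINARY_OP - → 15 - 75 = -60. Stack: [-60]
LOAD_FAST_LOAD_FAST b,r → push 15,75. Stack: [-60, 15, 75]
BINARY_OP % → 15 % 75 = 15. Stack: [-60, 15]
BINARY_OP - → -60 - 15 = -75. Stack: [-75]
STORE_FAST k → k=-75. Stack: []
LOAD_FAST_LOAD_FAST r,b → push 75,15. Stack: [75, 15]
BINARY_OP ^ → 75 ^ 15 = 68. Stack: [68]
LOAD_FAST b → push 15. Stack: [68, 15]
LOAD_CONST → push 3. Stack: [68, 15, 3]
BINARY_OP * → 15 * 3 = 45. Stack: [68, 45]
BINARY_OP * → 68 * 45 = 3060. Stack: [3060]
STORE_FAST z → z=3060. Stack: []
LOAD_FAST z → push 3060. Stack: [3060]
RETURN_VALUE → return 3060.

3060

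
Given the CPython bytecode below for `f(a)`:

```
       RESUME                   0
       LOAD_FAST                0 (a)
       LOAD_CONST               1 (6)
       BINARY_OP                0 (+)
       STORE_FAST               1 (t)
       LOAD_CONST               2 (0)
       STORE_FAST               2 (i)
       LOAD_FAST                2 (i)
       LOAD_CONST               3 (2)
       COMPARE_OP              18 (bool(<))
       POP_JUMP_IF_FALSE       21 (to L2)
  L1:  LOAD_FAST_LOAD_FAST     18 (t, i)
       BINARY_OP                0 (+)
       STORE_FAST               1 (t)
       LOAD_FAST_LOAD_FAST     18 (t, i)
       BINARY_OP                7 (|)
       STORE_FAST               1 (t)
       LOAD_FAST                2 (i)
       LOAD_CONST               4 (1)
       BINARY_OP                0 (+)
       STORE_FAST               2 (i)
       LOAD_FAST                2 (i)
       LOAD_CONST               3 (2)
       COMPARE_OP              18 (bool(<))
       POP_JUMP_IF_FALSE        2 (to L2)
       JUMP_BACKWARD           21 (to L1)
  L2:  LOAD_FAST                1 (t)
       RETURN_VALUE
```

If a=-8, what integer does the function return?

LOAD_FAST a → push -8. Stack: [-8]
LOAD_CONST → push 6. Stack: [-8, 6]
BINARY_OP + → -8 + 6 = -2. Stack: [-2]
STORE_FAST t → t=-2. Stack: []
LOAD_CONST → push 0. Stack: [0]
STORE_FAST i → i=0. Stack: []
LOAD_FAST i → push 0. Stack: [0]
LOAD_CONST → push 2. Stack: [0, 2]
COMPARE_OP bool(<) → 0 vs 2 = True. Stack: [True]
POP_JUMP_IF_FALSE → pop True; no jump. Stack: []
LOAD_FAST_LOAD_FAST t,i → push -2,0. Stack: [-2, 0]
BINARY_OP + → -2 + 0 = -2. Stack: [-2]
STORE_FAST t → t=-2. Stack: []
LOAD_FAST_LOAD_FAST t,i → push -2,0. Stack: [-2, 0]
BINARY_OP | → -2 | 0 = -2. Stack: [-2]
STORE_FAST t → t=-2. Stack: []
LOAD_FAST i → push 0. Stack: [0]
LOAD_CONST → push 1. Stack: [0, 1]
BINARY_OP + → 0 + 1 = 1. Stack: [1]
STORE_FAST i → i=1. Stack: []
LOAD_FAST i → push 1. Stack: [1]
LOAD_CONST → push 2. Stack: [1, 2]
COMPARE_OP bool(<) → 1 vs 2 = True. Stack: [True]
POP_JUMP_IF_FALSE → pop True; no jump. Stack: []
LOAD_FAST_LOAD_FAST t,i → push -2,1. Stack: [-2, 1]
BINARY_OP + → -2 + 1 = -1. Stack: [-1]
STORE_FAST t → t=-1. Stack: []
LOAD_FAST_LOAD_FAST t,i → push -1,1. Stack: [-1, 1]
BINARY_OP | → -1 | 1 = -1. Stack: [-1]
STORE_FAST t → t=-1. Stack: []
LOAD_FAST i → push 1. Stack: [1]
LOAD_CONST → push 1. Stack: [1, 1]
BINARY_OP + → 1 + 1 = 2. Stack: [2]
STORE_FAST i → i=2. Stack: []
LOAD_FAST i → push 2. Stack: [2]
LOAD_CONST → push 2. Stack: [2, 2]
COMPARE_OP bool(<) → 2 vs 2 = False. Stack: [False]
POP_JUMP_IF_FALSE → pop False; jump. Stack: []
LOAD_FAST t → push -1. Stack: [-1]
RETURN_VALUE → return -1.

-1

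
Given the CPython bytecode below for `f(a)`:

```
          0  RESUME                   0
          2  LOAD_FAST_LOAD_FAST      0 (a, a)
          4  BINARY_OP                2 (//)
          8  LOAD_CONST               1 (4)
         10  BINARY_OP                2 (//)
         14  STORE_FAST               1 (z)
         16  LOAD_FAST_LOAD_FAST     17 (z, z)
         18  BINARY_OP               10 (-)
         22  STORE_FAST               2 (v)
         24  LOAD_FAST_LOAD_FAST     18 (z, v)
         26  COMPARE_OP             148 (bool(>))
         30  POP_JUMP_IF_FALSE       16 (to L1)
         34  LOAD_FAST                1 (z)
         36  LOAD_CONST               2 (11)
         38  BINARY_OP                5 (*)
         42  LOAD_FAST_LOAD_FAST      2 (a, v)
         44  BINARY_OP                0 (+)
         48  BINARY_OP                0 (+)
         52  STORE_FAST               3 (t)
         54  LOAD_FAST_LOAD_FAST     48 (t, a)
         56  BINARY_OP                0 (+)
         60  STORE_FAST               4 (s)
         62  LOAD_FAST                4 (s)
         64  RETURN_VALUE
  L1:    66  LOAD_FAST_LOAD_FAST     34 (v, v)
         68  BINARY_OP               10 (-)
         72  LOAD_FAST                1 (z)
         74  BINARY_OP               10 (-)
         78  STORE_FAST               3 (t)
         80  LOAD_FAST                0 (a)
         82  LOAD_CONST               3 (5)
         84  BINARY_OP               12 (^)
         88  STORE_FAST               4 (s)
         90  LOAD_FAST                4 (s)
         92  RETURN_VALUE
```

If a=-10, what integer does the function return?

-13

LOAD_FAST_LOAD_FAST a,a → push -10,-10. Stack: [-10, -10]
BINARY_OP // → -10 // -10 = 1. Stack: [1]
LOAD_CONST → push 4. Stack: [1, 4]
BINARY_OP // → 1 // 4 = 0. Stack: [0]
STORE_FAST z → z=0. Stack: []
LOAD_FAST_LOAD_FAST z,z → push 0,0. Stack: [0, 0]
BINARY_OP - → 0 - 0 = 0. Stack: [0]
STORE_FAST v → v=0. Stack: []
LOAD_FAST_LOAD_FAST z,v → push 0,0. Stack: [0, 0]
COMPARE_OP bool(>) → 0 vs 0 = False. Stack: [False]
POP_JUMP_IF_FALSE → pop False; jump. Stack: []
LOAD_FAST_LOAD_FAST v,v → push 0,0. Stack: [0, 0]
BINARY_OP - → 0 - 0 = 0. Stack: [0]
LOAD_FAST z → push 0. Stack: [0, 0]
BINARY_OP - → 0 - 0 = 0. Stack: [0]
STORE_FAST t → t=0. Stack: []
LOAD_FAST a → push -10. Stack: [-10]
LOAD_CONST → push 5. Stack: [-10, 5]
BINARY_OP ^ → -10 ^ 5 = -13. Stack: [-13]
STORE_FAST s → s=-13. Stack: []
LOAD_FAST s → push -13. Stack: [-13]
RETURN_VALUE → return -13.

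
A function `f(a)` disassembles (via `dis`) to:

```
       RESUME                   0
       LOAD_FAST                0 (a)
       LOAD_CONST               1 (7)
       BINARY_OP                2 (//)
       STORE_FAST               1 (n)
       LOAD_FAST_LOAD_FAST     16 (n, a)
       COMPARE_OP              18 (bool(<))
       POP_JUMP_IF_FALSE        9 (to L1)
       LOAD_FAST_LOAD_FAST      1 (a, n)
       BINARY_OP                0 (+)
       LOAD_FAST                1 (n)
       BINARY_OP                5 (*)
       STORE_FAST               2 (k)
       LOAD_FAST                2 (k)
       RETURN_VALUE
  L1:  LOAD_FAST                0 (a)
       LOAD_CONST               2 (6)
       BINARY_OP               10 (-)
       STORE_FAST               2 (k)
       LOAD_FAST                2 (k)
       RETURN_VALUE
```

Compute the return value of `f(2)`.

LOAD_FAST a → push 2. Stack: [2]
LOAD_CONST → push 7. Stack: [2, 7]
BINARY_OP // → 2 // 7 = 0. Stack: [0]
STORE_FAST n → n=0. Stack: []
LOAD_FAST_LOAD_FAST n,a → push 0,2. Stack: [0, 2]
COMPARE_OP bool(<) → 0 vs 2 = True. Stack: [True]
POP_JUMP_IF_FALSE → pop True; no jump. Stack: []
LOAD_FAST_LOAD_FAST a,n → push 2,0. Stack: [2, 0]
BINARY_OP + → 2 + 0 = 2. Stack: [2]
LOAD_FAST n → push 0. Stack: [2, 0]
BINARY_OP * → 2 * 0 = 0. Stack: [0]
STORE_FAST k → k=0. Stack: []
LOAD_FAST k → push 0. Stack: [0]
RETURN_VALUE → return 0.

0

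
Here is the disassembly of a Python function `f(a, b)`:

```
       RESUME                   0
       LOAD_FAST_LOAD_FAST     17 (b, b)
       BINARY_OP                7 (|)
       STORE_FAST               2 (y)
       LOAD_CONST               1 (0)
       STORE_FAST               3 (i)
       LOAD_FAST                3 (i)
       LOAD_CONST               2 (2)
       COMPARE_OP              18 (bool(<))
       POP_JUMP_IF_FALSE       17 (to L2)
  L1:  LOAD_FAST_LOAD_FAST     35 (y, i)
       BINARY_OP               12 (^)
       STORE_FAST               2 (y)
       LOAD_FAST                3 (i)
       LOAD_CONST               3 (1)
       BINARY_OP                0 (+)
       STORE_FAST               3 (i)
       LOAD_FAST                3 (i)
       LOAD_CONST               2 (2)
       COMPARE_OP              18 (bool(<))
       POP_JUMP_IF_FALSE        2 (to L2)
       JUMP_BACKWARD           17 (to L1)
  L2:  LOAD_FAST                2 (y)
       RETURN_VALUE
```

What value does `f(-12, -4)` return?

-3

LOAD_FAST_LOAD_FAST b,b → push -4,-4. Stack: [-4, -4]
BINARY_OP | → -4 | -4 = -4. Stack: [-4]
STORE_FAST y → y=-4. Stack: []
LOAD_CONST → push 0. Stack: [0]
STORE_FAST i → i=0. Stack: []
LOAD_FAST i → push 0. Stack: [0]
LOAD_CONST → push 2. Stack: [0, 2]
COMPARE_OP bool(<) → 0 vs 2 = True. Stack: [True]
POP_JUMP_IF_FALSE → pop True; no jump. Stack: []
LOAD_FAST_LOAD_FAST y,i → push -4,0. Stack: [-4, 0]
BINARY_OP ^ → -4 ^ 0 = -4. Stack: [-4]
STORE_FAST y → y=-4. Stack: []
LOAD_FAST i → push 0. Stack: [0]
LOAD_CONST → push 1. Stack: [0, 1]
BINARY_OP + → 0 + 1 = 1. Stack: [1]
STORE_FAST i → i=1. Stack: []
LOAD_FAST i → push 1. Stack: [1]
LOAD_CONST → push 2. Stack: [1, 2]
COMPARE_OP bool(<) → 1 vs 2 = True. Stack: [True]
POP_JUMP_IF_FALSE → pop True; no jump. Stack: []
LOAD_FAST_LOAD_FAST y,i → push -4,1. Stack: [-4, 1]
BINARY_OP ^ → -4 ^ 1 = -3. Stack: [-3]
STORE_FAST y → y=-3. Stack: []
LOAD_FAST i → push 1. Stack: [1]
LOAD_CONST → push 1. Stack: [1, 1]
BINARY_OP + → 1 + 1 = 2. Stack: [2]
STORE_FAST i → i=2. Stack: []
LOAD_FAST i → push 2. Stack: [2]
LOAD_CONST → push 2. Stack: [2, 2]
COMPARE_OP bool(<) → 2 vs 2 = False. Stack: [False]
POP_JUMP_IF_FALSE → pop False; jump. Stack: []
LOAD_FAST y → push -3. Stack: [-3]
RETURN_VALUE → return -3.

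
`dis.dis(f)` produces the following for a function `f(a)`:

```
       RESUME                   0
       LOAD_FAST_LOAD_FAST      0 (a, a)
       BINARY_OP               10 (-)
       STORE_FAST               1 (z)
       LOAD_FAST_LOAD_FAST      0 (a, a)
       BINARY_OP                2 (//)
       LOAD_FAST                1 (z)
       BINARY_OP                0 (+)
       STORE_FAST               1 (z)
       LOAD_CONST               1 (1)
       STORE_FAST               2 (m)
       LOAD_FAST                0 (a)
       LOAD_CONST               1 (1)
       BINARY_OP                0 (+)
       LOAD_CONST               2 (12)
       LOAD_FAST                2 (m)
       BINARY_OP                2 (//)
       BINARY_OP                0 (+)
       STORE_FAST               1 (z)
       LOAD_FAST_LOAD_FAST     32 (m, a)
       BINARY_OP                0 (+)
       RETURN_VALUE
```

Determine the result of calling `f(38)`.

LOAD_FAST_LOAD_FAST a,a → push 38,38. Stack: [38, 38]
BINARY_OP - → 38 - 38 = 0. Stack: [0]
STORE_FAST z → z=0. Stack: []
LOAD_FAST_LOAD_FAST a,a → push 38,38. Stack: [38, 38]
BINARY_OP // → 38 // 38 = 1. Stack: [1]
LOAD_FAST z → push 0. Stack: [1, 0]
BINARY_OP + → 1 + 0 = 1. Stack: [1]
STORE_FAST z → z=1. Stack: []
LOAD_CONST → push 1. Stack: [1]
STORE_FAST m → m=1. Stack: []
LOAD_FAST a → push 38. Stack: [38]
LOAD_CONST → push 1. Stack: [38, 1]
BINARY_OP + → 38 + 1 = 39. Stack: [39]
LOAD_CONST → push 12. Stack: [39, 12]
LOAD_FAST m → push 1. Stack: [39, 12, 1]
BINARY_OP // → 12 // 1 = 12. Stack: [39, 12]
BINARY_OP + → 39 + 12 = 51. Stack: [51]
STORE_FAST z → z=51. Stack: []
LOAD_FAST_LOAD_FAST m,a → push 1,38. Stack: [1, 38]
BINARY_OP + → 1 + 38 = 39. Stack: [39]
RETURN_VALUE → return 39.

39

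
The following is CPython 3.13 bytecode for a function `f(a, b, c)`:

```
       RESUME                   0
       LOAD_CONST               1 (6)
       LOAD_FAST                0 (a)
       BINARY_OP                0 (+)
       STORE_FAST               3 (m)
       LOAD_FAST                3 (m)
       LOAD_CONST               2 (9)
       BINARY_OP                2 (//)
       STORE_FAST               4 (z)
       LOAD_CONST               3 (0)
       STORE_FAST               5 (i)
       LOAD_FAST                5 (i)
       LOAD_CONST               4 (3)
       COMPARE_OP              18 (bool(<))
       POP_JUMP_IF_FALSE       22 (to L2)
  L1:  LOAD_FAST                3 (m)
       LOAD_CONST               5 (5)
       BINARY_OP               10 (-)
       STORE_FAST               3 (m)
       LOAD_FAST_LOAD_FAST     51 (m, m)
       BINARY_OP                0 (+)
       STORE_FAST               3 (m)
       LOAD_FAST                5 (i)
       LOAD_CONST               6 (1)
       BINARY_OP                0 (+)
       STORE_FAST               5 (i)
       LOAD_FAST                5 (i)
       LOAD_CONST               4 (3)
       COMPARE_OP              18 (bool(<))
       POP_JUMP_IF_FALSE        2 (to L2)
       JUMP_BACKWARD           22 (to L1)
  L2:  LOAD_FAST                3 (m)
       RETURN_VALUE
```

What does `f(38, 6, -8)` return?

282

LOAD_CONST → push 6. Stack: [6]
LOAD_FAST a → push 38. Stack: [6, 38]
BINARY_OP + → 6 + 38 = 44. Stack: [44]
STORE_FAST m → m=44. Stack: []
LOAD_FAST m → push 44. Stack: [44]
LOAD_CONST → push 9. Stack: [44, 9]
BINARY_OP // → 44 // 9 = 4. Stack: [4]
STORE_FAST z → z=4. Stack: []
LOAD_CONST → push 0. Stack: [0]
STORE_FAST i → i=0. Stack: []
LOAD_FAST i → push 0. Stack: [0]
LOAD_CONST → push 3. Stack: [0, 3]
COMPARE_OP bool(<) → 0 vs 3 = True. Stack: [True]
POP_JUMP_IF_FALSE → pop True; no jump. Stack: []
LOAD_FAST m → push 44. Stack: [44]
LOAD_CONST → push 5. Stack: [44, 5]
BINARY_OP - → 44 - 5 = 39. Stack: [39]
STORE_FAST m → m=39. Stack: []
LOAD_FAST_LOAD_FAST m,m → push 39,39. Stack: [39, 39]
BINARY_OP + → 39 + 39 = 78. Stack: [78]
STORE_FAST m → m=78. Stack: []
LOAD_FAST i → push 0. Stack: [0]
LOAD_CONST → push 1. Stack: [0, 1]
BINARY_OP + → 0 + 1 = 1. Stack: [1]
STORE_FAST i → i=1. Stack: []
LOAD_FAST i → push 1. Stack: [1]
LOAD_CONST → push 3. Stack: [1, 3]
COMPARE_OP bool(<) → 1 vs 3 = True. Stack: [True]
POP_JUMP_IF_FALSE → pop True; no jump. Stack: []
LOAD_FAST m → push 78. Stack: [78]
LOAD_CONST → push 5. Stack: [78, 5]
BINARY_OP - → 78 - 5 = 73. Stack: [73]
STORE_FAST m → m=73. Stack: []
LOAD_FAST_LOAD_FAST m,m → push 73,73. Stack: [73, 73]
BINARY_OP + → 73 + 73 = 146. Stack: [146]
STORE_FAST m → m=146. Stack: []
LOAD_FAST i → push 1. Stack: [1]
LOAD_CONST → push 1. Stack: [1, 1]
BINARY_OP + → 1 + 1 = 2. Stack: [2]
STORE_FAST i → i=2. Stack: []
LOAD_FAST i → push 2. Stack: [2]
LOAD_CONST → push 3. Stack: [2, 3]
COMPARE_OP bool(<) → 2 vs 3 = True. Stack: [True]
POP_JUMP_IF_FALSE → pop True; no jump. Stack: []
LOAD_FAST m → push 146. Stack: [146]
LOAD_CONST → push 5. Stack: [146, 5]
BINARY_OP - → 146 - 5 = 141. Stack: [141]
STORE_FAST m → m=141. Stack: []
LOAD_FAST_LOAD_FAST m,m → push 141,141. Stack: [141, 141]
BINARY_OP + → 141 + 141 = 282. Stack: [282]
STORE_FAST m → m=282. Stack: []
LOAD_FAST i → push 2. Stack: [2]
LOAD_CONST → push 1. Stack: [2, 1]
BINARY_OP + → 2 + 1 = 3. Stack: [3]
STORE_FAST i → i=3. Stack: []
LOAD_FAST i → push 3. Stack: [3]
LOAD_CONST → push 3. Stack: [3, 3]
COMPARE_OP bool(<) → 3 vs 3 = False. Stack: [False]
POP_JUMP_IF_FALSE → pop False; jump. Stack: []
LOAD_FAST m → push 282. Stack: [282]
RETURN_VALUE → return 282.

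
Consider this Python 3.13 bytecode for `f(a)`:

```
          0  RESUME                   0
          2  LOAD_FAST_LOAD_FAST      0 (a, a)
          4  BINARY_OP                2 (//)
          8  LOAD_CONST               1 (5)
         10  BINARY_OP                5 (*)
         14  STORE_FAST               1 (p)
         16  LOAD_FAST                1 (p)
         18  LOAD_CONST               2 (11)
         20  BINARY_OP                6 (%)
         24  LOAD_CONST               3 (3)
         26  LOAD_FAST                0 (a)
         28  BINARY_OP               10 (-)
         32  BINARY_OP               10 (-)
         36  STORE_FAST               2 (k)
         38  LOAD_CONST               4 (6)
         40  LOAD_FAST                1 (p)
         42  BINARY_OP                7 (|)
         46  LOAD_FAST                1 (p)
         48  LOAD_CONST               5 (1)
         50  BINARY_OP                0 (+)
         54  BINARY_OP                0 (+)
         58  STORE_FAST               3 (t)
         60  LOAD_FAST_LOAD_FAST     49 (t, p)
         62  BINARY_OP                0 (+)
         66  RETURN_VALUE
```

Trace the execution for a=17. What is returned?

LOAD_FAST_LOAD_FAST a,a → push 17,17. Stack: [17, 17]
BINARY_OP // → 17 // 17 = 1. Stack: [1]
LOAD_CONST → push 5. Stack: [1, 5]
BINARY_OP * → 1 * 5 = 5. Stack: [5]
STORE_FAST p → p=5. Stack: []
LOAD_FAST p → push 5. Stack: [5]
LOAD_CONST → push 11. Stack: [5, 11]
BINARY_OP % → 5 % 11 = 5. Stack: [5]
LOAD_CONST → push 3. Stack: [5, 3]
LOAD_FAST a → push 17. Stack: [5, 3, 17]
BINARY_OP - → 3 - 17 = -14. Stack: [5, -14]
BINARY_OP - → 5 - -14 = 19. Stack: [19]
STORE_FAST k → k=19. Stack: []
LOAD_CONST → push 6. Stack: [6]
LOAD_FAST p → push 5. Stack: [6, 5]
BINARY_OP | → 6 | 5 = 7. Stack: [7]
LOAD_FAST p → push 5. Stack: [7, 5]
LOAD_CONST → push 1. Stack: [7, 5, 1]
BINARY_OP + → 5 + 1 = 6. Stack: [7, 6]
BINARY_OP + → 7 + 6 = 13. Stack: [13]
STORE_FAST t → t=13. Stack: []
LOAD_FAST_LOAD_FAST t,p → push 13,5. Stack: [13, 5]
BINARY_OP + → 13 + 5 = 18. Stack: [18]
RETURN_VALUE → return 18.

18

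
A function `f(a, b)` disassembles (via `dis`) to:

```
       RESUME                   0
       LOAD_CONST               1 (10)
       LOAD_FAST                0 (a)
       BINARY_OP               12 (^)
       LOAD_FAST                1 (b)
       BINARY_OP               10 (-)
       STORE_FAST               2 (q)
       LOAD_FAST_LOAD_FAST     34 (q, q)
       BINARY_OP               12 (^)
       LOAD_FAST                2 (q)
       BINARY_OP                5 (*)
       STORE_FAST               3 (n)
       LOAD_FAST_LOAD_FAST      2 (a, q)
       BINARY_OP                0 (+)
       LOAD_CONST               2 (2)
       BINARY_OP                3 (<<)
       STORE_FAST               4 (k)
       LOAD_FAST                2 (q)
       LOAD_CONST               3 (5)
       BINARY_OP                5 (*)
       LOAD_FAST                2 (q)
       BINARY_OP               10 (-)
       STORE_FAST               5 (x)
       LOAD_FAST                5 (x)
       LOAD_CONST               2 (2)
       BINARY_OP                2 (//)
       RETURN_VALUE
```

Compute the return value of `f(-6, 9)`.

-50

LOAD_CONST → push 10. Stack: [10]
LOAD_FAST a → push -6. Stack: [10, -6]
BINARY_OP ^ → 10 ^ -6 = -16. Stack: [-16]
LOAD_FAST b → push 9. Stack: [-16, 9]
BINARY_OP - → -16 - 9 = -25. Stack: [-25]
STORE_FAST q → q=-25. Stack: []
LOAD_FAST_LOAD_FAST q,q → push -25,-25. Stack: [-25, -25]
BINARY_OP ^ → -25 ^ -25 = 0. Stack: [0]
LOAD_FAST q → push -25. Stack: [0, -25]
BINARY_OP * → 0 * -25 = 0. Stack: [0]
STORE_FAST n → n=0. Stack: []
LOAD_FAST_LOAD_FAST a,q → push -6,-25. Stack: [-6, -25]
BINARY_OP + → -6 + -25 = -31. Stack: [-31]
LOAD_CONST → push 2. Stack: [-31, 2]
BINARY_OP << → -31 << 2 = -124. Stack: [-124]
STORE_FAST k → k=-124. Stack: []
LOAD_FAST q → push -25. Stack: [-25]
LOAD_CONST → push 5. Stack: [-25, 5]
BINARY_OP * → -25 * 5 = -125. Stack: [-125]
LOAD_FAST q → push -25. Stack: [-125, -25]
BINARY_OP - → -125 - -25 = -100. Stack: [-100]
STORE_FAST x → x=-100. Stack: []
LOAD_FAST x → push -100. Stack: [-100]
LOAD_CONST → push 2. Stack: [-100, 2]
BINARY_OP // → -100 // 2 = -50. Stack: [-50]
RETURN_VALUE → return -50.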